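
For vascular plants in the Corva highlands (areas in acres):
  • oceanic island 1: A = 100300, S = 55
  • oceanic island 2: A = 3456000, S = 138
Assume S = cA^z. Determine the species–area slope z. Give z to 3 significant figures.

0.260

Taking logs: ln S = ln c + z ln A, so z = (ln S₂ − ln S₁)/(ln A₂ − ln A₁).
z = ln(138/55) / ln(3456000/100300) = ln(2.509) / ln(34.46) = 0.9199 / 3.5397 = 0.2599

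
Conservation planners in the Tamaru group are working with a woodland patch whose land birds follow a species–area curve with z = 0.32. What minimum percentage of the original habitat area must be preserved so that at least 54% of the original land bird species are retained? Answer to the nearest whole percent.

Need (A_new/A_old)^0.32 = 0.54, so A_new/A_old = 0.54^(1/0.32) = 0.54^3.125
ln(A_new/A_old) = ln 0.54 / 0.32 = -0.6162 / 0.32 = -1.9256
A_new/A_old = e^-1.9256 ≈ 0.1458

15%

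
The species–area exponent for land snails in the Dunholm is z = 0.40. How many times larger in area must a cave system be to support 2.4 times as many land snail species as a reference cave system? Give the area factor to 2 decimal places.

(A₂/A₁)^0.4 = 2.4, so A₂/A₁ = 2.4^(1/0.4) = 2.4^2.5
ln(A₂/A₁) = ln 2.4 / 0.4 = 0.8755 / 0.4 = 2.1887
A₂/A₁ = e^2.1887 ≈ 8.923

8.92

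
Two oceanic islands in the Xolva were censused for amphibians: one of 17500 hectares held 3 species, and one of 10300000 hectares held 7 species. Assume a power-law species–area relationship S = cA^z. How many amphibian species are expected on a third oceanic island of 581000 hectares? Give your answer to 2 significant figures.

z = ln(7/3) / ln(10300000/17500) = 0.8473 / 6.3777 = 0.1329
c = 3 / 17500^0.1329 = 3 / 3.662 = 0.8193
S₃ = 0.8193 × 581000^0.1329 = 0.8193 × 5.832 ≈ 4.778

4.8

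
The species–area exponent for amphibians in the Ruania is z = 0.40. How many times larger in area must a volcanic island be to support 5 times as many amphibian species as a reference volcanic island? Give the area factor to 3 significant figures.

55.9

(A₂/A₁)^0.4 = 5, so A₂/A₁ = 5^(1/0.4) = 5^2.5
ln(A₂/A₁) = ln 5 / 0.4 = 1.6094 / 0.4 = 4.0236
A₂/A₁ = e^4.0236 ≈ 55.9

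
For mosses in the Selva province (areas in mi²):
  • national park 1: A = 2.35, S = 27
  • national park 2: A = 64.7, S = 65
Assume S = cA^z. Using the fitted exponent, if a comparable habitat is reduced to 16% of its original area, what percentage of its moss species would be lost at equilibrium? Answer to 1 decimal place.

38.5%

z = ln(65/27) / ln(64.7/2.35) = 0.8786 / 3.3153 = 0.2650
S_new/S_old = (A_new/A_old)^z = 0.16^0.2650 = exp(0.2650 × -1.8326) = 0.6153
Fraction lost = 1 − 0.6153 = 0.3847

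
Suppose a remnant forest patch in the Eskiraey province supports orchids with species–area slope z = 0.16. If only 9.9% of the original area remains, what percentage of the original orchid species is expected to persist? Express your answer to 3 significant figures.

S_new/S_old = (A_new/A_old)^z = 0.099^0.16
= exp(0.16 × ln 0.099) = exp(0.16 × -2.3126) = exp(-0.3700) ≈ 0.6907

69.1%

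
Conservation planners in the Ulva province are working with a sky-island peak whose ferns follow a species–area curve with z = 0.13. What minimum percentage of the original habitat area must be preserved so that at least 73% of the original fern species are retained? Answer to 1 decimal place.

8.9%

Need (A_new/A_old)^0.13 = 0.73, so A_new/A_old = 0.73^(1/0.13) = 0.73^7.692
ln(A_new/A_old) = ln 0.73 / 0.13 = -0.3147 / 0.13 = -2.4209
A_new/A_old = e^-2.4209 ≈ 0.08885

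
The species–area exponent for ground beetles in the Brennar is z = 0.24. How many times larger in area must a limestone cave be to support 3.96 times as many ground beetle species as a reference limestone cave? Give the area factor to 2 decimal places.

309.31

(A₂/A₁)^0.24 = 3.96, so A₂/A₁ = 3.96^(1/0.24) = 3.96^4.167
ln(A₂/A₁) = ln 3.96 / 0.24 = 1.3762 / 0.24 = 5.7344
A₂/A₁ = e^5.7344 ≈ 309.3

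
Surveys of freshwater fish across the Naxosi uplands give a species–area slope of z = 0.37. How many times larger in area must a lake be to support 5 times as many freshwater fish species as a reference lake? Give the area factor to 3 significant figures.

77.5

(A₂/A₁)^0.37 = 5, so A₂/A₁ = 5^(1/0.37) = 5^2.703
ln(A₂/A₁) = ln 5 / 0.37 = 1.6094 / 0.37 = 4.3498
A₂/A₁ = e^4.3498 ≈ 77.47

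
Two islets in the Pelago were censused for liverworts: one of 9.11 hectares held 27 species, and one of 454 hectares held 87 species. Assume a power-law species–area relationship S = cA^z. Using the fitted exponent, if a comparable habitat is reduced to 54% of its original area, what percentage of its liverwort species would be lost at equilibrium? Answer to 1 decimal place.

16.8%

z = ln(87/27) / ln(454/9.11) = 1.1701 / 3.9087 = 0.2993
S_new/S_old = (A_new/A_old)^z = 0.54^0.2993 = exp(0.2993 × -0.6162) = 0.8316
Fraction lost = 1 − 0.8316 = 0.1684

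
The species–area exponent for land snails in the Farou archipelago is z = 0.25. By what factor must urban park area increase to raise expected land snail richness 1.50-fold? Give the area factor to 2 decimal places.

(A₂/A₁)^0.25 = 1.5, so A₂/A₁ = 1.5^(1/0.25) = 1.5^4
ln(A₂/A₁) = ln 1.5 / 0.25 = 0.4055 / 0.25 = 1.6219
A₂/A₁ = e^1.6219 ≈ 5.062

5.06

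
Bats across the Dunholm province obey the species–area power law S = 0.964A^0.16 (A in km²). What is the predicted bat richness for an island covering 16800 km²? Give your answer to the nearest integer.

S = 0.964 × 16800^0.16
ln S = ln 0.964 + 0.16 × ln 16800 = -0.0367 + 0.16 × 9.7291 = 1.5200
S = e^1.5200 ≈ 4.572

5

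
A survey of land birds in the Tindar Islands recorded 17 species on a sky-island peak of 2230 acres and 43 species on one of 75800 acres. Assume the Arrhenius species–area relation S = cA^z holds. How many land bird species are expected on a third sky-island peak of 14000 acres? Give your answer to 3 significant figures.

27.6

z = ln(43/17) / ln(75800/2230) = 0.9280 / 3.5261 = 0.2632
c = 17 / 2230^0.2632 = 17 / 7.607 = 2.235
S₃ = 2.235 × 14000^0.2632 = 2.235 × 12.34 ≈ 27.57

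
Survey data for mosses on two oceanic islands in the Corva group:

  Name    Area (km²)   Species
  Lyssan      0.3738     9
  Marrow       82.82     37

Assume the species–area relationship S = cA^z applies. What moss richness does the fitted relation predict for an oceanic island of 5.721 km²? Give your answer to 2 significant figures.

18

z = ln(37/9) / ln(82.82/0.3738) = 1.4137 / 5.4007 = 0.2618
c = 9 / 0.3738^0.2618 = 9 / 0.7729 = 11.64
S₃ = 11.64 × 5.721^0.2618 = 11.64 × 1.579 ≈ 18.38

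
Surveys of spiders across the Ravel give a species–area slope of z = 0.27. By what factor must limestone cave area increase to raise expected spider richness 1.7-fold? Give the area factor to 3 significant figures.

(A₂/A₁)^0.27 = 1.7, so A₂/A₁ = 1.7^(1/0.27) = 1.7^3.704
ln(A₂/A₁) = ln 1.7 / 0.27 = 0.5306 / 0.27 = 1.9653
A₂/A₁ = e^1.9653 ≈ 7.137

7.14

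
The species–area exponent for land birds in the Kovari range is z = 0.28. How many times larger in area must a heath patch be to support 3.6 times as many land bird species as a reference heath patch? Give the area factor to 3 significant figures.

97.0

(A₂/A₁)^0.28 = 3.6, so A₂/A₁ = 3.6^(1/0.28) = 3.6^3.571
ln(A₂/A₁) = ln 3.6 / 0.28 = 1.2809 / 0.28 = 4.5748
A₂/A₁ = e^4.5748 ≈ 97.01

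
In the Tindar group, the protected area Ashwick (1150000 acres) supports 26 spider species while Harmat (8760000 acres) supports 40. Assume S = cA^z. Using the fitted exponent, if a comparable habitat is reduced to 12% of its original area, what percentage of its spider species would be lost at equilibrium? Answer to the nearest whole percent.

36%

z = ln(40/26) / ln(8760000/1150000) = 0.4308 / 2.0304 = 0.2122
S_new/S_old = (A_new/A_old)^z = 0.12^0.2122 = exp(0.2122 × -2.1203) = 0.6377
Fraction lost = 1 − 0.6377 = 0.3623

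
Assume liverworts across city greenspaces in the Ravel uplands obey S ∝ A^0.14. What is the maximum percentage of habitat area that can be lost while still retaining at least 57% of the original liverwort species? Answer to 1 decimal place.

Need (A_new/A_old)^0.14 = 0.57, so A_new/A_old = 0.57^(1/0.14) = 0.57^7.143
ln(A_new/A_old) = ln 0.57 / 0.14 = -0.5621 / 0.14 = -4.0151
A_new/A_old = e^-4.0151 ≈ 0.01804
Fraction that can be lost = 1 − 0.01804 = 0.982

98.2%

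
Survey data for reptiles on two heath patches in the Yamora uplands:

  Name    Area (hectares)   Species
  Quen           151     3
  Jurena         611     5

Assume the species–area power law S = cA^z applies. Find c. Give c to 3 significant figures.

z = ln(S₂/S₁) / ln(A₂/A₁) = ln(5/3) / ln(611/151) = 0.5108 / 1.3978 = 0.3654
c = S₁ / A₁^z = 3 / 151^0.3654 = 3 / 6.256 = 0.4795

0.480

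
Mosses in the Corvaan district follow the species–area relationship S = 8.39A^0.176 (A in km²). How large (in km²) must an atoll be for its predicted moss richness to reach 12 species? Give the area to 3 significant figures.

12 = 8.39 × A^0.176  ⇒  A^0.176 = 12/8.39 = 1.43
ln A = ln(1.43) / 0.176 = 0.3579 / 0.176 = 2.0333
A = e^2.0333 ≈ 7.639 km²

7.64 km²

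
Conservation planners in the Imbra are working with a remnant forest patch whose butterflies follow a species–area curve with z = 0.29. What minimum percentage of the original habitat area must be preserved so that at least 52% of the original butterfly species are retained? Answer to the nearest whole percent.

Need (A_new/A_old)^0.29 = 0.52, so A_new/A_old = 0.52^(1/0.29) = 0.52^3.448
ln(A_new/A_old) = ln 0.52 / 0.29 = -0.6539 / 0.29 = -2.2549
A_new/A_old = e^-2.2549 ≈ 0.1049

10%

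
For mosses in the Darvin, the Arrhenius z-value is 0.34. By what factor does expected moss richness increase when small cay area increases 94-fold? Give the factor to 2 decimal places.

4.69

S₂/S₁ = (A₂/A₁)^z = 94^0.34
ln(S₂/S₁) = 0.34 × ln 94 = 0.34 × 4.5433 = 1.5447
S₂/S₁ = e^1.5447 ≈ 4.687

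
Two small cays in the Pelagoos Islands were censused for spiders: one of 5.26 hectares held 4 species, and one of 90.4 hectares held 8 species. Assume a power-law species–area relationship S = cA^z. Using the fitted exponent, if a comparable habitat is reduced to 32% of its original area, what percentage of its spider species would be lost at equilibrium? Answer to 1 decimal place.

z = ln(8/4) / ln(90.4/5.26) = 0.6931 / 2.8441 = 0.2437
S_new/S_old = (A_new/A_old)^z = 0.32^0.2437 = exp(0.2437 × -1.1394) = 0.7575
Fraction lost = 1 − 0.7575 = 0.2425

24.2%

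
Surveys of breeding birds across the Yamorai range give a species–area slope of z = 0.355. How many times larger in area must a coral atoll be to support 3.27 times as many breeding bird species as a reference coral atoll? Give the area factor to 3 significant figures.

(A₂/A₁)^0.355 = 3.27, so A₂/A₁ = 3.27^(1/0.355) = 3.27^2.817
ln(A₂/A₁) = ln 3.27 / 0.355 = 1.1848 / 0.355 = 3.3374
A₂/A₁ = e^3.3374 ≈ 28.15

28.1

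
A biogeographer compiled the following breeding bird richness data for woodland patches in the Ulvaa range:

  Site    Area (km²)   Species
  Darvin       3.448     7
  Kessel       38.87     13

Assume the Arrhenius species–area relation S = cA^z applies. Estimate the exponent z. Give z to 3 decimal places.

Taking logs: ln S = ln c + z ln A, so z = (ln S₂ − ln S₁)/(ln A₂ − ln A₁).
z = ln(13/7) / ln(38.87/3.448) = ln(1.857) / ln(11.27) = 0.6190 / 2.4224 = 0.2555

0.256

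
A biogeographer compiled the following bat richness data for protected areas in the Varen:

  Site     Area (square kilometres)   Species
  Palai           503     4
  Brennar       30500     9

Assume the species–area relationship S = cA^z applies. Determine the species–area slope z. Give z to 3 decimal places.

Taking logs: ln S = ln c + z ln A, so z = (ln S₂ − ln S₁)/(ln A₂ − ln A₁).
z = ln(9/4) / ln(30500/503) = ln(2.25) / ln(60.64) = 0.8109 / 4.1049 = 0.1976

0.198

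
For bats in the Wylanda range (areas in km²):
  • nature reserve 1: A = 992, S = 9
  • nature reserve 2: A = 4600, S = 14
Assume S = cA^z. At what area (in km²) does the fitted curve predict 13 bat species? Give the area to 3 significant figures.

z = ln(14/9) / ln(4600/992) = 0.4418 / 1.5341 = 0.2880
c = 9 / 992^0.2880 = 9 / 7.295 = 1.234
A = (13/1.234)^(1/0.2880) ⇒ ln A = ln(10.54)/0.2880 = 8.1765
A = e^8.1765 ≈ 3556 km²

3560 km²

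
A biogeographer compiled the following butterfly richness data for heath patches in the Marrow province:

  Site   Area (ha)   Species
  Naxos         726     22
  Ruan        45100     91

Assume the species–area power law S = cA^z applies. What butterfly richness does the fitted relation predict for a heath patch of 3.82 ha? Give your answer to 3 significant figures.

z = ln(91/22) / ln(45100/726) = 1.4198 / 4.1291 = 0.3439
c = 22 / 726^0.3439 = 22 / 9.633 = 2.284
S₃ = 2.284 × 3.82^0.3439 = 2.284 × 1.585 ≈ 3.621

3.62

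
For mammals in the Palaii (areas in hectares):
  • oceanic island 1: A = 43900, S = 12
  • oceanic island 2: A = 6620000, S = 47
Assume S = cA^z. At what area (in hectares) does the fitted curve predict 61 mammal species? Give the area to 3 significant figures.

17300000 hectares

z = ln(47/12) / ln(6620000/43900) = 1.3652 / 5.0159 = 0.2722
c = 12 / 43900^0.2722 = 12 / 18.35 = 0.654
A = (61/0.654)^(1/0.2722) ⇒ ln A = ln(93.27)/0.2722 = 16.6635
A = e^16.6635 ≈ 17253439 hectares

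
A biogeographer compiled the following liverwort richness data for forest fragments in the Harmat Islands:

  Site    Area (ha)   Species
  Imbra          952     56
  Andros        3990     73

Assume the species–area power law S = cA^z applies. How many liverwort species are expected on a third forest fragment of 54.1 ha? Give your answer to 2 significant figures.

33

z = ln(73/56) / ln(3990/952) = 0.2651 / 1.4330 = 0.1850
c = 56 / 952^0.1850 = 56 / 3.557 = 15.74
S₃ = 15.74 × 54.1^0.1850 = 15.74 × 2.092 ≈ 32.94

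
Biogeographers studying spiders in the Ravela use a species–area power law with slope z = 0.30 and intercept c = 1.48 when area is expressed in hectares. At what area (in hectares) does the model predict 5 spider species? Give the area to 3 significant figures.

5 = 1.48 × A^0.3  ⇒  A^0.3 = 5/1.48 = 3.378
ln A = ln(3.378) / 0.3 = 1.2174 / 0.3 = 4.0580
A = e^4.0580 ≈ 57.86 hectares

57.9 hectares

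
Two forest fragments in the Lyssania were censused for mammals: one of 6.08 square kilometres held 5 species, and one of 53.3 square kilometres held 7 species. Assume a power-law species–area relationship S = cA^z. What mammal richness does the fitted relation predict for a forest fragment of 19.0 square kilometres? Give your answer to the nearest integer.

6

z = ln(7/5) / ln(53.3/6.08) = 0.3365 / 2.1709 = 0.1550
c = 5 / 6.08^0.1550 = 5 / 1.323 = 3.78
S₃ = 3.78 × 19^0.1550 = 3.78 × 1.578 ≈ 5.966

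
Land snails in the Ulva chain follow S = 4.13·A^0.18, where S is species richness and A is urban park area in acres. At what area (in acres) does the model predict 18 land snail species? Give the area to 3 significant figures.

3560 acres

18 = 4.13 × A^0.18  ⇒  A^0.18 = 18/4.13 = 4.358
ln A = ln(4.358) / 0.18 = 1.4721 / 0.18 = 8.1783
A = e^8.1783 ≈ 3563 acres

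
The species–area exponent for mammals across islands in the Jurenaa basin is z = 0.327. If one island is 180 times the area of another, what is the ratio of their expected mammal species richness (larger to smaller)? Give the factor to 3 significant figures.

S₂/S₁ = (A₂/A₁)^z = 180^0.327
ln(S₂/S₁) = 0.327 × ln 180 = 0.327 × 5.1930 = 1.6981
S₂/S₁ = e^1.6981 ≈ 5.464

5.46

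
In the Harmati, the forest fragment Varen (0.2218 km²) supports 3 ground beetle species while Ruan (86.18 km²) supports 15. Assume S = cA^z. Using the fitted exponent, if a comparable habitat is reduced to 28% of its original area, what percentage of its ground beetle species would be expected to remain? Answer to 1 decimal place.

70.9%

z = ln(15/3) / ln(86.18/0.2218) = 1.6094 / 5.9624 = 0.2699
S_new/S_old = (A_new/A_old)^z = 0.28^0.2699 = exp(0.2699 × -1.2730) = 0.7092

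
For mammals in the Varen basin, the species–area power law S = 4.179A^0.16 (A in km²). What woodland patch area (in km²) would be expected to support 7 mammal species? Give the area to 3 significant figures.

7 = 4.179 × A^0.16  ⇒  A^0.16 = 7/4.179 = 1.675
ln A = ln(1.675) / 0.16 = 0.5158 / 0.16 = 3.2240
A = e^3.2240 ≈ 25.13 km²

25.1 km²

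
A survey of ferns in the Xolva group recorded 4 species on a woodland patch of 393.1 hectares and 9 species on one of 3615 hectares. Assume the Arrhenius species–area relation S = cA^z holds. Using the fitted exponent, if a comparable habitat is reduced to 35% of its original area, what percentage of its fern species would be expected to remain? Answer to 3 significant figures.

68.1%

z = ln(9/4) / ln(3615/393.1) = 0.8109 / 2.2188 = 0.3655
S_new/S_old = (A_new/A_old)^z = 0.35^0.3655 = exp(0.3655 × -1.0498) = 0.6813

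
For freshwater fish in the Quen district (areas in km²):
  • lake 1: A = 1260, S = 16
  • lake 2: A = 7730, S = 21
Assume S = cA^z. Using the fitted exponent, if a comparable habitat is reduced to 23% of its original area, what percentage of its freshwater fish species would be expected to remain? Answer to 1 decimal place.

80.2%

z = ln(21/16) / ln(7730/1260) = 0.2719 / 1.8140 = 0.1499
S_new/S_old = (A_new/A_old)^z = 0.23^0.1499 = exp(0.1499 × -1.4697) = 0.8023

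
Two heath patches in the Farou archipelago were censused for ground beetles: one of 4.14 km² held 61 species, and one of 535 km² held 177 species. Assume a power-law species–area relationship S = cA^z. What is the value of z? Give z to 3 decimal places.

0.219

Taking logs: ln S = ln c + z ln A, so z = (ln S₂ − ln S₁)/(ln A₂ − ln A₁).
z = ln(177/61) / ln(535/4.14) = ln(2.902) / ln(129.2) = 1.0653 / 4.8616 = 0.2191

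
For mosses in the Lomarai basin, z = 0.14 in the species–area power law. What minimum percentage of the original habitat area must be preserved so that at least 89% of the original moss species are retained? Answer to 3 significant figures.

43.5%

Need (A_new/A_old)^0.14 = 0.89, so A_new/A_old = 0.89^(1/0.14) = 0.89^7.143
ln(A_new/A_old) = ln 0.89 / 0.14 = -0.1165 / 0.14 = -0.8324
A_new/A_old = e^-0.8324 ≈ 0.435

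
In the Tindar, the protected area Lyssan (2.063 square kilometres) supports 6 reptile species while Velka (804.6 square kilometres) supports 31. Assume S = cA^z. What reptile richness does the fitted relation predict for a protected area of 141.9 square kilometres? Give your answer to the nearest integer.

z = ln(31/6) / ln(804.6/2.063) = 1.6422 / 5.9662 = 0.2753
c = 6 / 2.063^0.2753 = 6 / 1.221 = 4.916
S₃ = 4.916 × 141.9^0.2753 = 4.916 × 3.912 ≈ 19.23

19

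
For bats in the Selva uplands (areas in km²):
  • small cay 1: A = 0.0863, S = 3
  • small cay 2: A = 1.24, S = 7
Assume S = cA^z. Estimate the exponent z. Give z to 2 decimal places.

Taking logs: ln S = ln c + z ln A, so z = (ln S₂ − ln S₁)/(ln A₂ − ln A₁).
z = ln(7/3) / ln(1.24/0.0863) = ln(2.333) / ln(14.37) = 0.8473 / 2.6650 = 0.3179

0.32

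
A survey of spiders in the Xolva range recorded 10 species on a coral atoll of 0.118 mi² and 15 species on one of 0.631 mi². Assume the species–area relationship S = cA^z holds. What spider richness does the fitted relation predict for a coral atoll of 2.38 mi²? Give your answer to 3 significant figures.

z = ln(15/10) / ln(0.631/0.118) = 0.4055 / 1.6766 = 0.2418
c = 10 / 0.118^0.2418 = 10 / 0.5964 = 16.77
S₃ = 16.77 × 2.38^0.2418 = 16.77 × 1.233 ≈ 20.68

20.7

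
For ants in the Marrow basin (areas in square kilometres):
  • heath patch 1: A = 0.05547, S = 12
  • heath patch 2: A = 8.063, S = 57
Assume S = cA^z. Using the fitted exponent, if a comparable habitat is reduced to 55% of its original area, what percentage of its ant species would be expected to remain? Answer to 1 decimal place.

82.9%

z = ln(57/12) / ln(8.063/0.05547) = 1.5581 / 4.9792 = 0.3129
S_new/S_old = (A_new/A_old)^z = 0.55^0.3129 = exp(0.3129 × -0.5978) = 0.8294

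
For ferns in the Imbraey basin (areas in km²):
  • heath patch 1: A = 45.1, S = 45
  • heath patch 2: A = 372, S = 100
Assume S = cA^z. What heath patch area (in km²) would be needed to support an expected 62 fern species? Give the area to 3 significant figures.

z = ln(100/45) / ln(372/45.1) = 0.7985 / 2.1100 = 0.3784
c = 45 / 45.1^0.3784 = 45 / 4.227 = 10.65
A = (62/10.65)^(1/0.3784) ⇒ ln A = ln(5.823)/0.3784 = 4.6557
A = e^4.6557 ≈ 105.2 km²

105 km²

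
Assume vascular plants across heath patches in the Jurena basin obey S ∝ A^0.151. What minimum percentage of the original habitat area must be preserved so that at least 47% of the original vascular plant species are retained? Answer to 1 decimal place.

Need (A_new/A_old)^0.151 = 0.47, so A_new/A_old = 0.47^(1/0.151) = 0.47^6.623
ln(A_new/A_old) = ln 0.47 / 0.151 = -0.7550 / 0.151 = -5.0001
A_new/A_old = e^-5.0001 ≈ 0.006737

0.7%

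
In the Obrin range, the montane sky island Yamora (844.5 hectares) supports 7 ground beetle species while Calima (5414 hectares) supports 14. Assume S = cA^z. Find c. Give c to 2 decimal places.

z = ln(S₂/S₁) / ln(A₂/A₁) = ln(14/7) / ln(5414/844.5) = 0.6931 / 1.8580 = 0.3731
c = S₁ / A₁^z = 7 / 844.5^0.3731 = 7 / 12.35 = 0.5666

0.57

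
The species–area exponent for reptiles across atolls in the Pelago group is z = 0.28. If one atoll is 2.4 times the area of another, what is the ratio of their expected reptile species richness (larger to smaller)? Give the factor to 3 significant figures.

1.28

S₂/S₁ = (A₂/A₁)^z = 2.4^0.28
ln(S₂/S₁) = 0.28 × ln 2.4 = 0.28 × 0.8755 = 0.2451
S₂/S₁ = e^0.2451 ≈ 1.278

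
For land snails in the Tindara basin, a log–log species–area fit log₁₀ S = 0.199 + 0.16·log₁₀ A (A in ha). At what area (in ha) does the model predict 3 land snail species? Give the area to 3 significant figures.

3 = 1.581 × A^0.16  ⇒  A^0.16 = 3/1.581 = 1.897
ln A = ln(1.897) / 0.16 = 0.6404 / 0.16 = 4.0025
A = e^4.0025 ≈ 54.73 ha

54.7 ha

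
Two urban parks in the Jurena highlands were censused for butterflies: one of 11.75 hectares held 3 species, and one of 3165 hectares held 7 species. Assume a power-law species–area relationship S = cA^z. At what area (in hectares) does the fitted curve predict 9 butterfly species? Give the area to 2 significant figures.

z = ln(7/3) / ln(3165/11.75) = 0.8473 / 5.5961 = 0.1514
c = 3 / 11.75^0.1514 = 3 / 1.452 = 2.066
A = (9/2.066)^(1/0.1514) ⇒ ln A = ln(4.356)/0.1514 = 9.7197
A = e^9.7197 ≈ 16643 hectares

17000 hectares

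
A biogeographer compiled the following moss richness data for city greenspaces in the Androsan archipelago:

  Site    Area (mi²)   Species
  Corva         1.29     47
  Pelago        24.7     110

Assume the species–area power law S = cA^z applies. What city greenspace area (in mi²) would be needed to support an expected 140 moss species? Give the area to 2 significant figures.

z = ln(110/47) / ln(24.7/1.29) = 0.8503 / 2.9522 = 0.2880
c = 47 / 1.29^0.2880 = 47 / 1.076 = 43.68
A = (140/43.68)^(1/0.2880) ⇒ ln A = ln(3.205)/0.2880 = 4.0441
A = e^4.0441 ≈ 57.06 mi²

57 mi²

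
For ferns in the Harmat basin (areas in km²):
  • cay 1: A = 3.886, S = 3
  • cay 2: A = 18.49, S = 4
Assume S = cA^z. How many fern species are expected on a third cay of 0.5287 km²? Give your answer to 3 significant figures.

z = ln(4/3) / ln(18.49/3.886) = 0.2877 / 1.5598 = 0.1844
c = 3 / 3.886^0.1844 = 3 / 1.284 = 2.336
S₃ = 2.336 × 0.5287^0.1844 = 2.336 × 0.8891 ≈ 2.077

2.08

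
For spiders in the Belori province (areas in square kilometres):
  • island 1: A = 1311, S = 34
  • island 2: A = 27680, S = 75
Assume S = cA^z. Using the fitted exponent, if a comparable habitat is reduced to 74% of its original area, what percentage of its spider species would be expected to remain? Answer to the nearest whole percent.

z = ln(75/34) / ln(27680/1311) = 0.7911 / 3.0499 = 0.2594
S_new/S_old = (A_new/A_old)^z = 0.74^0.2594 = exp(0.2594 × -0.3011) = 0.9249

92%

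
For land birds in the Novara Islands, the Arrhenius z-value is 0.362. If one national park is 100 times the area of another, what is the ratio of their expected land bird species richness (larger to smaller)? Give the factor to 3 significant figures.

5.30

S₂/S₁ = (A₂/A₁)^z = 100^0.362
ln(S₂/S₁) = 0.362 × ln 100 = 0.362 × 4.6052 = 1.6671
S₂/S₁ = e^1.6671 ≈ 5.297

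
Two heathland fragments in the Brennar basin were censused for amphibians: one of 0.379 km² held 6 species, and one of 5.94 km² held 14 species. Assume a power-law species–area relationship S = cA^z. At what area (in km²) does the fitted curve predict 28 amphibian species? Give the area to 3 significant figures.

56.4 km²

z = ln(14/6) / ln(5.94/0.379) = 0.8473 / 2.7519 = 0.3079
c = 6 / 0.379^0.3079 = 6 / 0.7418 = 8.089
A = (28/8.089)^(1/0.3079) ⇒ ln A = ln(3.462)/0.3079 = 4.0330
A = e^4.0330 ≈ 56.43 km²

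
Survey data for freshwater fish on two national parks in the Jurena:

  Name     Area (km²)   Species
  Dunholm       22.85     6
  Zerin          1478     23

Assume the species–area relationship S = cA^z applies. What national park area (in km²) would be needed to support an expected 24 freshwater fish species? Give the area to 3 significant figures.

z = ln(23/6) / ln(1478/22.85) = 1.3437 / 4.1695 = 0.3223
c = 6 / 22.85^0.3223 = 6 / 2.741 = 2.189
A = (24/2.189)^(1/0.3223) ⇒ ln A = ln(10.96)/0.3223 = 7.4305
A = e^7.4305 ≈ 1687 km²

1690 km²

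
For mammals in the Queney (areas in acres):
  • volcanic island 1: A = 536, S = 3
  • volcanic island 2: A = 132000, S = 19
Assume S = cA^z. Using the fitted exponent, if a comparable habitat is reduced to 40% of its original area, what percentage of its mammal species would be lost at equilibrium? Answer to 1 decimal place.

26.4%

z = ln(19/3) / ln(132000/536) = 1.8458 / 5.5064 = 0.3352
S_new/S_old = (A_new/A_old)^z = 0.4^0.3352 = exp(0.3352 × -0.9163) = 0.7355
Fraction lost = 1 − 0.7355 = 0.2645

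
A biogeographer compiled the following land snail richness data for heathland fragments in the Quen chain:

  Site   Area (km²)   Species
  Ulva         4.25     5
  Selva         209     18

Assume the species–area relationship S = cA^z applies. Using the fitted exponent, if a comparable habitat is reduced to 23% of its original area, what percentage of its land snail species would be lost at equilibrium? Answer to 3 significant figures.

z = ln(18/5) / ln(209/4.25) = 1.2809 / 3.8954 = 0.3288
S_new/S_old = (A_new/A_old)^z = 0.23^0.3288 = exp(0.3288 × -1.4697) = 0.6168
Fraction lost = 1 − 0.6168 = 0.3832

38.3%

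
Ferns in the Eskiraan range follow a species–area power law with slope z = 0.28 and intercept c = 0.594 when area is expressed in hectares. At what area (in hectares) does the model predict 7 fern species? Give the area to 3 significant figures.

7 = 0.594 × A^0.28  ⇒  A^0.28 = 7/0.594 = 11.78
ln A = ln(11.78) / 0.28 = 2.4668 / 0.28 = 8.8100
A = e^8.8100 ≈ 6701 hectares

6700 hectares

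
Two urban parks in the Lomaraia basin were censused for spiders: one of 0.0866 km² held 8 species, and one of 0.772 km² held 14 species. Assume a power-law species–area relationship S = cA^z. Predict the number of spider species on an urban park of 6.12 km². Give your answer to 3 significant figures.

23.8

z = ln(14/8) / ln(0.772/0.0866) = 0.5596 / 2.1877 = 0.2558
c = 8 / 0.0866^0.2558 = 8 / 0.5348 = 14.96
S₃ = 14.96 × 6.12^0.2558 = 14.96 × 1.589 ≈ 23.78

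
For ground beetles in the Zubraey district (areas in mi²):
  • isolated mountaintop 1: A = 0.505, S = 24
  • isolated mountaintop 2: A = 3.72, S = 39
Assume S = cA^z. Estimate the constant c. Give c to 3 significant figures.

z = ln(S₂/S₁) / ln(A₂/A₁) = ln(39/24) / ln(3.72/0.505) = 0.4855 / 1.9969 = 0.2431
c = S₁ / A₁^z = 24 / 0.505^0.2431 = 24 / 0.847 = 28.34

28.3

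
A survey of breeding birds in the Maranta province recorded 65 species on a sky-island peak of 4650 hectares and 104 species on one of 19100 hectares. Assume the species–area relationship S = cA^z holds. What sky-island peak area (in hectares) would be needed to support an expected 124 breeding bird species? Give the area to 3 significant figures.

32400 hectares

z = ln(104/65) / ln(19100/4650) = 0.4700 / 1.4128 = 0.3327
c = 65 / 4650^0.3327 = 65 / 16.6 = 3.916
A = (124/3.916)^(1/0.3327) ⇒ ln A = ln(31.66)/0.3327 = 10.3862
A = e^10.3862 ≈ 32408 hectares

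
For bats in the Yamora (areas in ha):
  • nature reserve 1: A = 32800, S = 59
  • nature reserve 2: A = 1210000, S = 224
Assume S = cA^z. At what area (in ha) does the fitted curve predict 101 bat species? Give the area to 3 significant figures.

z = ln(224/59) / ln(1210000/32800) = 1.3341 / 3.6079 = 0.3698
c = 59 / 32800^0.3698 = 59 / 46.76 = 1.262
A = (101/1.262)^(1/0.3698) ⇒ ln A = ln(80.04)/0.3698 = 11.8520
A = e^11.8520 ≈ 140367 ha

140000 ha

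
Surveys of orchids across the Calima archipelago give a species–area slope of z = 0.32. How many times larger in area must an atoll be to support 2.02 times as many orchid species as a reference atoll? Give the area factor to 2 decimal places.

9.00

(A₂/A₁)^0.32 = 2.02, so A₂/A₁ = 2.02^(1/0.32) = 2.02^3.125
ln(A₂/A₁) = ln 2.02 / 0.32 = 0.7031 / 0.32 = 2.1972
A₂/A₁ = e^2.1972 ≈ 9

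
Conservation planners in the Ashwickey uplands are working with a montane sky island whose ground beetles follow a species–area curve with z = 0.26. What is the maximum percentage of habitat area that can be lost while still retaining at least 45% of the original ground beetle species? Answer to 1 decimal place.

Need (A_new/A_old)^0.26 = 0.45, so A_new/A_old = 0.45^(1/0.26) = 0.45^3.846
ln(A_new/A_old) = ln 0.45 / 0.26 = -0.7985 / 0.26 = -3.0712
A_new/A_old = e^-3.0712 ≈ 0.04637
Fraction that can be lost = 1 − 0.04637 = 0.9536

95.4%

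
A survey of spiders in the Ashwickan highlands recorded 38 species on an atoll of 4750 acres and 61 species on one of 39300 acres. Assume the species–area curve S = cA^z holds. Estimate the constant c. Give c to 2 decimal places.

z = ln(S₂/S₁) / ln(A₂/A₁) = ln(61/38) / ln(39300/4750) = 0.4733 / 2.1131 = 0.2240
c = S₁ / A₁^z = 38 / 4750^0.2240 = 38 / 6.66 = 5.705

5.71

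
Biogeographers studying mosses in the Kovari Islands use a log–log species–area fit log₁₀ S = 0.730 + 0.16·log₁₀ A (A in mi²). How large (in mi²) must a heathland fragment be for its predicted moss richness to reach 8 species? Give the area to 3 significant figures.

8 = 5.37 × A^0.16  ⇒  A^0.16 = 8/5.37 = 1.49
ln A = ln(1.49) / 0.16 = 0.3986 / 0.16 = 2.4910
A = e^2.4910 ≈ 12.07 mi²

12.1 mi²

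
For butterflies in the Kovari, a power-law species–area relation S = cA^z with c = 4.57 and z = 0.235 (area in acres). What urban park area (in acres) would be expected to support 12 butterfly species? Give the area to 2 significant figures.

12 = 4.57 × A^0.235  ⇒  A^0.235 = 12/4.57 = 2.626
ln A = ln(2.626) / 0.235 = 0.9654 / 0.235 = 4.1081
A = e^4.1081 ≈ 60.83 acres

61 acres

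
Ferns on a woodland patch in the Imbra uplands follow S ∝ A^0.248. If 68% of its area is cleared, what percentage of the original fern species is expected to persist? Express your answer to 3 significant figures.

S_new/S_old = (A_new/A_old)^z = 0.32^0.248
= exp(0.248 × ln 0.32) = exp(0.248 × -1.1394) = exp(-0.2826) ≈ 0.7538

75.4%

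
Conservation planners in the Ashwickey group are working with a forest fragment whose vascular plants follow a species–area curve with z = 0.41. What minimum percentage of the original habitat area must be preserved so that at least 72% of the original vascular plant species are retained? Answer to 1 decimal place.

Need (A_new/A_old)^0.41 = 0.72, so A_new/A_old = 0.72^(1/0.41) = 0.72^2.439
ln(A_new/A_old) = ln 0.72 / 0.41 = -0.3285 / 0.41 = -0.8012
A_new/A_old = e^-0.8012 ≈ 0.4488

44.9%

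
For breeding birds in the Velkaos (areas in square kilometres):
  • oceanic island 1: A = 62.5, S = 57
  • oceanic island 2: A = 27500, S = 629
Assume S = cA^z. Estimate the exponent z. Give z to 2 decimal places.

0.39

Taking logs: ln S = ln c + z ln A, so z = (ln S₂ − ln S₁)/(ln A₂ − ln A₁).
z = ln(629/57) / ln(27500/62.5) = ln(11.04) / ln(440) = 2.4011 / 6.0868 = 0.3945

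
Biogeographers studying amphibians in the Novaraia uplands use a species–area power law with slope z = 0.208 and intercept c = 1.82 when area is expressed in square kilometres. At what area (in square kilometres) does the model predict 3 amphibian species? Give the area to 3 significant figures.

3 = 1.82 × A^0.208  ⇒  A^0.208 = 3/1.82 = 1.648
ln A = ln(1.648) / 0.208 = 0.4998 / 0.208 = 2.4028
A = e^2.4028 ≈ 11.05 square kilometres

11.1 square kilometres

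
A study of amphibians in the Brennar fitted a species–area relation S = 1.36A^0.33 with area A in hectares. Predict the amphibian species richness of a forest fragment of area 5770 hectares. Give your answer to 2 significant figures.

24

S = 1.36 × 5770^0.33
ln S = ln 1.36 + 0.33 × ln 5770 = 0.3075 + 0.33 × 8.6604 = 3.1654
S = e^3.1654 ≈ 23.7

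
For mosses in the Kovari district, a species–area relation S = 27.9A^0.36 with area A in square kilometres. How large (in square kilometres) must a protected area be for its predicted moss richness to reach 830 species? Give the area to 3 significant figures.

830 = 27.9 × A^0.36  ⇒  A^0.36 = 830/27.9 = 29.75
ln A = ln(29.75) / 0.36 = 3.3928 / 0.36 = 9.4244
A = e^9.4244 ≈ 12387 square kilometres

12400 square kilometres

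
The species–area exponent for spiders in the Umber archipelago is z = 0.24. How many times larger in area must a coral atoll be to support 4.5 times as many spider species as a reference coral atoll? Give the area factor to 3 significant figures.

527

(A₂/A₁)^0.24 = 4.5, so A₂/A₁ = 4.5^(1/0.24) = 4.5^4.167
ln(A₂/A₁) = ln 4.5 / 0.24 = 1.5041 / 0.24 = 6.2670
A₂/A₁ = e^6.2670 ≈ 526.9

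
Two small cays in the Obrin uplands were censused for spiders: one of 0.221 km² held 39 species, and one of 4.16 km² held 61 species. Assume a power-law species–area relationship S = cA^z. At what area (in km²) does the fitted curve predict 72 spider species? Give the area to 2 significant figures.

z = ln(61/39) / ln(4.16/0.221) = 0.4473 / 2.9351 = 0.1524
c = 39 / 0.221^0.1524 = 39 / 0.7945 = 49.09
A = (72/49.09)^(1/0.1524) ⇒ ln A = ln(1.467)/0.1524 = 2.5134
A = e^2.5134 ≈ 12.35 km²

12 km²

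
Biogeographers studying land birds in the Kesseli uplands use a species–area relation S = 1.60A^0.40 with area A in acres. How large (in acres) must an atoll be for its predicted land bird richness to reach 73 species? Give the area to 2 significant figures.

14000 acres

73 = 1.6 × A^0.4  ⇒  A^0.4 = 73/1.6 = 45.62
ln A = ln(45.62) / 0.4 = 3.8205 / 0.4 = 9.5511
A = e^9.5511 ≈ 14061 acres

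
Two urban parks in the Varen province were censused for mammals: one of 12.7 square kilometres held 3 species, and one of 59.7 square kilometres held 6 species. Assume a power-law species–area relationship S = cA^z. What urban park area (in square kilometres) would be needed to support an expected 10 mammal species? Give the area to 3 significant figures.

z = ln(6/3) / ln(59.7/12.7) = 0.6931 / 1.5477 = 0.4478
c = 3 / 12.7^0.4478 = 3 / 3.121 = 0.9611
A = (10/0.9611)^(1/0.4478) ⇒ ln A = ln(10.4)/0.4478 = 5.2300
A = e^5.2300 ≈ 186.8 square kilometres

187 square kilometres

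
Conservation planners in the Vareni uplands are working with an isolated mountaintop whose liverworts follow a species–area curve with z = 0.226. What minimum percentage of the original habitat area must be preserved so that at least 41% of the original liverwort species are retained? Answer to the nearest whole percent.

Need (A_new/A_old)^0.226 = 0.41, so A_new/A_old = 0.41^(1/0.226) = 0.41^4.425
ln(A_new/A_old) = ln 0.41 / 0.226 = -0.8916 / 0.226 = -3.9451
A_new/A_old = e^-3.9451 ≈ 0.01935

2%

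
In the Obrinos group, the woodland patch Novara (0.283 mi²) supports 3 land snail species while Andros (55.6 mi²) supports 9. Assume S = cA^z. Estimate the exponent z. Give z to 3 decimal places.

Taking logs: ln S = ln c + z ln A, so z = (ln S₂ − ln S₁)/(ln A₂ − ln A₁).
z = ln(9/3) / ln(55.6/0.283) = ln(3) / ln(196.5) = 1.0986 / 5.2805 = 0.2081

0.208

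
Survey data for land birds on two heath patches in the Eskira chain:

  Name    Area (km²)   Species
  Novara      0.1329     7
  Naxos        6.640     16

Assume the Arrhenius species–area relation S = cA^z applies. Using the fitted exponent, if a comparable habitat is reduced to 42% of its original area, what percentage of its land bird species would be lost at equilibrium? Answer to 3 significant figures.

z = ln(16/7) / ln(6.64/0.1329) = 0.8267 / 3.9113 = 0.2114
S_new/S_old = (A_new/A_old)^z = 0.42^0.2114 = exp(0.2114 × -0.8675) = 0.8325
Fraction lost = 1 − 0.8325 = 0.1675

16.8%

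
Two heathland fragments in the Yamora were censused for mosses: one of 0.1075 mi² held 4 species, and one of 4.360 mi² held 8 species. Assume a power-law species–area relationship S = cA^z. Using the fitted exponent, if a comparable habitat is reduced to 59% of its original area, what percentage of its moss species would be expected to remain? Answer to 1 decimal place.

90.6%

z = ln(8/4) / ln(4.36/0.1075) = 0.6931 / 3.7027 = 0.1872
S_new/S_old = (A_new/A_old)^z = 0.59^0.1872 = exp(0.1872 × -0.5276) = 0.9059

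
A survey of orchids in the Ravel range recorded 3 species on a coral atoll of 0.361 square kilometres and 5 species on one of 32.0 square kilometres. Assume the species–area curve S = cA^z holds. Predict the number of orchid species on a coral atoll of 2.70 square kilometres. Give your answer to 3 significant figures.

3.77

z = ln(5/3) / ln(32/0.361) = 0.5108 / 4.4846 = 0.1139
c = 3 / 0.361^0.1139 = 3 / 0.8904 = 3.369
S₃ = 3.369 × 2.7^0.1139 = 3.369 × 1.12 ≈ 3.773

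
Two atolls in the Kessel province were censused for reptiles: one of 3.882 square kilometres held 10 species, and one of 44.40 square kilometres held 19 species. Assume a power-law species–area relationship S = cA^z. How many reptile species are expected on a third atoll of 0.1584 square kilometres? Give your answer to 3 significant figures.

z = ln(19/10) / ln(44.4/3.882) = 0.6419 / 2.4369 = 0.2634
c = 10 / 3.882^0.2634 = 10 / 1.429 = 6.996
S₃ = 6.996 × 0.1584^0.2634 = 6.996 × 0.6155 ≈ 4.306

4.31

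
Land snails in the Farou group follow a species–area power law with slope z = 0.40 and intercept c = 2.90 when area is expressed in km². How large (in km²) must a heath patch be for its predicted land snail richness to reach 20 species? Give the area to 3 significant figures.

125 km²

20 = 2.9 × A^0.4  ⇒  A^0.4 = 20/2.9 = 6.897
ln A = ln(6.897) / 0.4 = 1.9310 / 0.4 = 4.8276
A = e^4.8276 ≈ 124.9 km²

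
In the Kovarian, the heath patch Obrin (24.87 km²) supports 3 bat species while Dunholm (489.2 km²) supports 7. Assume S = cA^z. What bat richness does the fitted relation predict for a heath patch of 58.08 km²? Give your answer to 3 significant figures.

3.82

z = ln(7/3) / ln(489.2/24.87) = 0.8473 / 2.9791 = 0.2844
c = 3 / 24.87^0.2844 = 3 / 2.494 = 1.203
S₃ = 1.203 × 58.08^0.2844 = 1.203 × 3.175 ≈ 3.818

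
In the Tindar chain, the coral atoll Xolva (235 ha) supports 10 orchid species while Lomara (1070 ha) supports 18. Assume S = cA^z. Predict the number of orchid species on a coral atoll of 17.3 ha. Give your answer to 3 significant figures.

z = ln(18/10) / ln(1070/235) = 0.5878 / 1.5158 = 0.3878
c = 10 / 235^0.3878 = 10 / 8.307 = 1.204
S₃ = 1.204 × 17.3^0.3878 = 1.204 × 3.02 ≈ 3.636

3.64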